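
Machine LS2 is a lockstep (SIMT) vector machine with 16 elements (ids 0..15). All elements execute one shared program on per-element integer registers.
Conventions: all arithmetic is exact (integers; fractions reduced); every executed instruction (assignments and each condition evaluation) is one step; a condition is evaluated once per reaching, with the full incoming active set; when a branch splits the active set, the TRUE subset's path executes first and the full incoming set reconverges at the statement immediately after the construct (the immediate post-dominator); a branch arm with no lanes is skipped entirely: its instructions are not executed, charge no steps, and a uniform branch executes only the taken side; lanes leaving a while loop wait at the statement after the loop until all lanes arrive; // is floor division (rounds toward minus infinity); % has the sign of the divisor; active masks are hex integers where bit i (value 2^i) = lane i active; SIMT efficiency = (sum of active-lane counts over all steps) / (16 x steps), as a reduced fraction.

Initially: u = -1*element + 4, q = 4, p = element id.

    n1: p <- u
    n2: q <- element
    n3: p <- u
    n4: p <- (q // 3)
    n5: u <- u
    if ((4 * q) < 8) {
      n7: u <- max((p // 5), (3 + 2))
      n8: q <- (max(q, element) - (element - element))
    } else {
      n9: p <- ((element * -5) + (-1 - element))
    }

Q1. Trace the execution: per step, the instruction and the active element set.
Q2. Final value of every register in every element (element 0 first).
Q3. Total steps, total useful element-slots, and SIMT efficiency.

step 0: p <- u                       0xffff
step 1: q <- element                 0xffff
step 2: p <- u                       0xffff
step 3: p <- (q // 3)                0xffff
step 4: u <- u                       0xffff
step 5: eval ((4 * q) < 8)           0xffff
step 6: u <- max((p // 5), (3 + 2))  0x0003
step 7: q <- (max(q, element) - (element - element)) 0x0003
step 8: p <- ((element * -5) + (-1 - element)) 0xfffc

Answer: 9 steps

u: 5,5,2,1,0,-1,-2,-3,-4,-5,-6,-7,-8,-9,-10,-11
q: 0,1,2,3,4,5,6,7,8,9,10,11,12,13,14,15
p: 0,0,-13,-19,-25,-31,-37,-43,-49,-55,-61,-67,-73,-79,-85,-91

steps = 9; useful = 114; efficiency = 114/144 = 19/24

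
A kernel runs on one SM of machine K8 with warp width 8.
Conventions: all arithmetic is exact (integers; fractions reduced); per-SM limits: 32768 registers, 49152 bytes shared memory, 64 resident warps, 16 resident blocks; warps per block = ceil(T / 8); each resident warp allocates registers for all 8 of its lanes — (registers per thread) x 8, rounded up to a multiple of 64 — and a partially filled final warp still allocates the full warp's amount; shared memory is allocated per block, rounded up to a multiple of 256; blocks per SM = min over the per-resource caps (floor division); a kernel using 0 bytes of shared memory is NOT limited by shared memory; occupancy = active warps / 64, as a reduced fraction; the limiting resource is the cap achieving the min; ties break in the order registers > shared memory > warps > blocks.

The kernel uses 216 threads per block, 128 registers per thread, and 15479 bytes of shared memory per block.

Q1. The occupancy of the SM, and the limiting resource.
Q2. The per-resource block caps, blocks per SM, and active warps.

Answer: occupancy 27/64, limited by registers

registers: 1 block
shared memory: 3 blocks
warps: 2 blocks
blocks: 16 blocks

Answer: 1 block, 27 active warps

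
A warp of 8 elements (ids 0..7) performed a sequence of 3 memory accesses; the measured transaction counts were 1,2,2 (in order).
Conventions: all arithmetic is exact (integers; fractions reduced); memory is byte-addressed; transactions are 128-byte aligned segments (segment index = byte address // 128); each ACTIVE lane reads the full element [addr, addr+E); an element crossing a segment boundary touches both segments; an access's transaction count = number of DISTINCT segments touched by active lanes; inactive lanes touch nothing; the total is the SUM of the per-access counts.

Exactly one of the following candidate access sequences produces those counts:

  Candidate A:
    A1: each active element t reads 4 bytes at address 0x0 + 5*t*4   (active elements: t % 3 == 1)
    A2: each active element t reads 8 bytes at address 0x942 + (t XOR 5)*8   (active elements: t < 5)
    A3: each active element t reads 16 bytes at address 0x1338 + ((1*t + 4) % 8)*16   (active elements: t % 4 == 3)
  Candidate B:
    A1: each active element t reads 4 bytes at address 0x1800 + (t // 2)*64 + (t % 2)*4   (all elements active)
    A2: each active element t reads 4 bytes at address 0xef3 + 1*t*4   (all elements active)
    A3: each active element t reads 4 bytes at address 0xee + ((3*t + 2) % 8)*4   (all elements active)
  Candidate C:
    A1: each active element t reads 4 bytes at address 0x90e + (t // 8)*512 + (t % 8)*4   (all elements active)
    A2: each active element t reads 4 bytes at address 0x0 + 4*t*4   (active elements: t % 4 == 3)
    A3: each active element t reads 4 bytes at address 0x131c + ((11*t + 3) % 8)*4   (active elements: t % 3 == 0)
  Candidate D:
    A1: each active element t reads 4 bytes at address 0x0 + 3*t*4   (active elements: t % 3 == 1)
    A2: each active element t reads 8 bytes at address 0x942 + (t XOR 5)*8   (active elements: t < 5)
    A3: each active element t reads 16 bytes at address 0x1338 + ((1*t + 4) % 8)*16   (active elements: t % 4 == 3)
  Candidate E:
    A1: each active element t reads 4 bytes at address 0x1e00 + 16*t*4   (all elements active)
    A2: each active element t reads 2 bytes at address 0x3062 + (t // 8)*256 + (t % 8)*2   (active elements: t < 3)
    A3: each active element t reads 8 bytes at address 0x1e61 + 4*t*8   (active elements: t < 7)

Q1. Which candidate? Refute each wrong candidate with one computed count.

A: A1 gives 2 transactions, not 1
B: A1 gives 2 transactions, not 1
C: A2 gives 1 transaction, not 2
E: A1 gives 4 transactions, not 1
D: all counts match (1,2,2)

Answer: D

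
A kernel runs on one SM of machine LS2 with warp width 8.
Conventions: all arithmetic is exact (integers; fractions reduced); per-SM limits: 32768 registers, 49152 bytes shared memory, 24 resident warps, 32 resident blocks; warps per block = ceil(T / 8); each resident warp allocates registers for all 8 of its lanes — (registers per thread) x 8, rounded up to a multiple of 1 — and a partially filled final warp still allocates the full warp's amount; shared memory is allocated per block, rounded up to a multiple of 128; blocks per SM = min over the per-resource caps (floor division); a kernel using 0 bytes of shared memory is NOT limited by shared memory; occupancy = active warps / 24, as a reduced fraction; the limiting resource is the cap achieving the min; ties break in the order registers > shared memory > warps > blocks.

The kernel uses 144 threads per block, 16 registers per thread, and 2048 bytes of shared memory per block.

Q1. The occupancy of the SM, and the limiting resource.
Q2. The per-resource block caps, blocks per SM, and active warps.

Answer: occupancy 3/4, limited by warps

registers: 14 blocks
shared memory: 24 blocks
warps: 1 block
blocks: 32 blocks

Answer: 1 block, 18 active warps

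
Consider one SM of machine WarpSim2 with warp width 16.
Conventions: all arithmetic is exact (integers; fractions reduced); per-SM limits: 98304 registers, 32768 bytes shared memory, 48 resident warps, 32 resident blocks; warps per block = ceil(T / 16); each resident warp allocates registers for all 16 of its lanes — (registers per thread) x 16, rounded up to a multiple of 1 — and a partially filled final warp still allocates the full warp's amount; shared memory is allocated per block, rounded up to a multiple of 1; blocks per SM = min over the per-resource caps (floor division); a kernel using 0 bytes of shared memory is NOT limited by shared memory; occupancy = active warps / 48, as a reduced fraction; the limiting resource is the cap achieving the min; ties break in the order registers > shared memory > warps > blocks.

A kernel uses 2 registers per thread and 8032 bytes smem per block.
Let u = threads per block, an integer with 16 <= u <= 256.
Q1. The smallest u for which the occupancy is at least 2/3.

Answer: u = 113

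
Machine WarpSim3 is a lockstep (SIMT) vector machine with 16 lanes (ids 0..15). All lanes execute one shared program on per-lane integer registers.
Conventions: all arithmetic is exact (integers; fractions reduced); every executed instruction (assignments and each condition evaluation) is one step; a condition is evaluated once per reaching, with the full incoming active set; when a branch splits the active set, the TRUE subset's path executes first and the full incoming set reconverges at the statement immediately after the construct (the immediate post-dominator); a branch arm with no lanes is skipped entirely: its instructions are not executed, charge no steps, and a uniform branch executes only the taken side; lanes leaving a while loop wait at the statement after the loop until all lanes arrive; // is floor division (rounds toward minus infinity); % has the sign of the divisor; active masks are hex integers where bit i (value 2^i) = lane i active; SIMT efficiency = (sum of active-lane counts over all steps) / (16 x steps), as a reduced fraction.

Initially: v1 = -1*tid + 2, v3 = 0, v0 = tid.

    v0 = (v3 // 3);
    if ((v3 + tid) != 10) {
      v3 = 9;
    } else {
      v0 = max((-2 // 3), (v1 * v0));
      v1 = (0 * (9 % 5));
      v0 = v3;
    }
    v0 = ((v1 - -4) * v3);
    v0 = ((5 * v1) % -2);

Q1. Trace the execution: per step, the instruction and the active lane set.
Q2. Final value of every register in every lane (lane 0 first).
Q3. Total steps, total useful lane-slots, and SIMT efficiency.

step 0: v0 <- (v3 // 3)              0xffff
step 1: eval ((v3 + tid) != 10)      0xffff
step 2: v3 <- 9                      0xfbff
step 3: v0 <- max((-2 // 3), (v1 * v0)) 0x0400
step 4: v1 <- (0 * (9 % 5))          0x0400
step 5: v0 <- v3                     0x0400
step 6: v0 <- ((v1 - -4) * v3)       0xffff
step 7: v0 <- ((5 * v1) % -2)        0xffff

Answer: 8 steps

v1: 2,1,0,-1,-2,-3,-4,-5,-6,-7,0,-9,-10,-11,-12,-13
v3: 9,9,9,9,9,9,9,9,9,9,0,9,9,9,9,9
v0: 0,-1,0,-1,0,-1,0,-1,0,-1,0,-1,0,-1,0,-1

steps = 8; useful = 82; efficiency = 82/128 = 41/64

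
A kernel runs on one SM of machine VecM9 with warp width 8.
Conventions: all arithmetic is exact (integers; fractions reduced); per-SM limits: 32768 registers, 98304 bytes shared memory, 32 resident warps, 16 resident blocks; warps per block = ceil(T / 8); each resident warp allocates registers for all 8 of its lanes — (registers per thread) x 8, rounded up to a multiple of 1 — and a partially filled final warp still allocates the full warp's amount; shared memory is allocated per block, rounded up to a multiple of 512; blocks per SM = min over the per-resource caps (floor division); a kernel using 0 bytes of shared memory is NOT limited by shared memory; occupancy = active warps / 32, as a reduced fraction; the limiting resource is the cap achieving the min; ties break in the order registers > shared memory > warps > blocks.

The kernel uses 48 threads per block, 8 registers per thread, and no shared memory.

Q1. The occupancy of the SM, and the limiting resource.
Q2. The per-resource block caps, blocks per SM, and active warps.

Answer: occupancy 15/16, limited by warps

registers: 85 blocks
shared memory: no limit (kernel uses none)
warps: 5 blocks
blocks: 16 blocks

Answer: 5 blocks, 30 active warps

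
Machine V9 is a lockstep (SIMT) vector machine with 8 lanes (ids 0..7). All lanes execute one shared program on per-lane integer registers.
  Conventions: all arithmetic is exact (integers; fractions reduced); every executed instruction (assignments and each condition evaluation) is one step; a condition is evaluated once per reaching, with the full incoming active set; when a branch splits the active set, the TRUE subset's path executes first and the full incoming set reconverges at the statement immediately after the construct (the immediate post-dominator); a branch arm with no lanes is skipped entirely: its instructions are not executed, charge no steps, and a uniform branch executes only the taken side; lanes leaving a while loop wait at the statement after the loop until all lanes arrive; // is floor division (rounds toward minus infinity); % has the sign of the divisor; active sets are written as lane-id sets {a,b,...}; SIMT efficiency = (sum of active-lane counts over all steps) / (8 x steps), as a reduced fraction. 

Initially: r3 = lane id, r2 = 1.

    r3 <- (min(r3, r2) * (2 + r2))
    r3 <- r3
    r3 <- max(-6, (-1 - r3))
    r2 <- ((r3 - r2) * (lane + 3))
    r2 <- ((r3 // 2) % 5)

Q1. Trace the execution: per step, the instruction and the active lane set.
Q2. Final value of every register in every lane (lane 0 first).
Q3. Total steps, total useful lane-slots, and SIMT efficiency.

step 0: r3 <- (min(r3, r2) * (2 + r2)) {0,1,2,3,4,5,6,7}
step 1: r3 <- r3                     {0,1,2,3,4,5,6,7}
step 2: r3 <- max(-6, (-1 - r3))     {0,1,2,3,4,5,6,7}
step 3: r2 <- ((r3 - r2) * (lane + 3)) {0,1,2,3,4,5,6,7}
step 4: r2 <- ((r3 // 2) % 5)        {0,1,2,3,4,5,6,7}

Answer: 5 steps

r3: -1,-4,-4,-4,-4,-4,-4,-4
r2: 4,3,3,3,3,3,3,3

steps = 5; useful = 40; efficiency = 40/40 = 1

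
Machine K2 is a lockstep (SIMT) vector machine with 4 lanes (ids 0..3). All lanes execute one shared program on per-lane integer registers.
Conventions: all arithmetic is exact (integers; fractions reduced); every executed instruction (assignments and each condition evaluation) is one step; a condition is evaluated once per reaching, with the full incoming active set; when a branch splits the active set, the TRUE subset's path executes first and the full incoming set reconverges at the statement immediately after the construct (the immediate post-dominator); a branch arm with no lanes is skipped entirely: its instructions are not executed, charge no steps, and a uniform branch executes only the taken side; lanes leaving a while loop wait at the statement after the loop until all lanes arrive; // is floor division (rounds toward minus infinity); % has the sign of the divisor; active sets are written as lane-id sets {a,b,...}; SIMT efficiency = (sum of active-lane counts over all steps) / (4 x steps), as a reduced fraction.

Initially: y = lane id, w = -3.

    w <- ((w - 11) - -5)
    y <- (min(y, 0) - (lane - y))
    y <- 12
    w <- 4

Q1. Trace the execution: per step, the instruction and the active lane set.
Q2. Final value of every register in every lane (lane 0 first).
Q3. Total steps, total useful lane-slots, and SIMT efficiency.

step 0: w <- ((w - 11) - -5)         {0,1,2,3}
step 1: y <- (min(y, 0) - (lane - y)) {0,1,2,3}
step 2: y <- 12                      {0,1,2,3}
step 3: w <- 4                       {0,1,2,3}

Answer: 4 steps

y: 12,12,12,12
w: 4,4,4,4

steps = 4; useful = 16; efficiency = 16/16 = 1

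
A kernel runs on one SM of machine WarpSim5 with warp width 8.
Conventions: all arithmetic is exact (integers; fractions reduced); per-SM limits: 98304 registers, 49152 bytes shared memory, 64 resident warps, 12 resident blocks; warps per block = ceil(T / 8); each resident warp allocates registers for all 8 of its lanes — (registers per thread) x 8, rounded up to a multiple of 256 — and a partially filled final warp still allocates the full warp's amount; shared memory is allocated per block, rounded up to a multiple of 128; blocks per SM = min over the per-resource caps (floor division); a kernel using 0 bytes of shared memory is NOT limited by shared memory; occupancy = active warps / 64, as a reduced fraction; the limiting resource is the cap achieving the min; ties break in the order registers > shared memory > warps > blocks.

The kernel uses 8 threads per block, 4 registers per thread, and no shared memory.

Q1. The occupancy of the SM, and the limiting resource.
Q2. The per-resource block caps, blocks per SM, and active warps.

Answer: occupancy 3/16, limited by blocks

registers: 384 blocks
shared memory: no limit (kernel uses none)
warps: 64 blocks
blocks: 12 blocks

Answer: 12 blocks, 12 active warps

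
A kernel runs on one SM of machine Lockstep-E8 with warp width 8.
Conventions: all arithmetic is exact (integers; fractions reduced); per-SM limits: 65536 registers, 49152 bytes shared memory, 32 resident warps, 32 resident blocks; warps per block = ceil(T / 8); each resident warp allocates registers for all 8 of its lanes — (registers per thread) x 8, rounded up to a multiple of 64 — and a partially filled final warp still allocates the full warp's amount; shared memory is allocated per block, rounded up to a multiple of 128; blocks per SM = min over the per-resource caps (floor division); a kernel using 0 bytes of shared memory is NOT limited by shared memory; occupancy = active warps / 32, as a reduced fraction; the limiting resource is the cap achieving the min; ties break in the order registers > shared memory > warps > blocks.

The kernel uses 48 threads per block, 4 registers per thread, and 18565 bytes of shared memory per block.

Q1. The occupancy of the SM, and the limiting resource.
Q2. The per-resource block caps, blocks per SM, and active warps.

Answer: occupancy 3/8, limited by shared memory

registers: 170 blocks
shared memory: 2 blocks
warps: 5 blocks
blocks: 32 blocks

Answer: 2 blocks, 12 active warps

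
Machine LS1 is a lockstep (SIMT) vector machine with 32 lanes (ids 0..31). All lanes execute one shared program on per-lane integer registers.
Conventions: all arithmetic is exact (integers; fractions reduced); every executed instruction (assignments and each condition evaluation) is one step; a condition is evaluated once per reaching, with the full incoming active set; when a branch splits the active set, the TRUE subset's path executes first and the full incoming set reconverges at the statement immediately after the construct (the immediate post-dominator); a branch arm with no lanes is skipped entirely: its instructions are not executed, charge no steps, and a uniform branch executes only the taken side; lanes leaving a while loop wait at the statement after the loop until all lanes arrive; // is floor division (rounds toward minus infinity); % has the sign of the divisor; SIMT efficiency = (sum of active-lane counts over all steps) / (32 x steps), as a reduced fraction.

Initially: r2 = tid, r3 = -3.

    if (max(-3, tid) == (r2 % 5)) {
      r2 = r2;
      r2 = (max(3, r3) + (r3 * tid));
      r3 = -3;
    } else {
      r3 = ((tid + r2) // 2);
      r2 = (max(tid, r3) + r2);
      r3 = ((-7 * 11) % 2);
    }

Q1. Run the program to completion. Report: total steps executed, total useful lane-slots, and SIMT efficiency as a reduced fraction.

Answer: 7 steps, 128 useful, 4/7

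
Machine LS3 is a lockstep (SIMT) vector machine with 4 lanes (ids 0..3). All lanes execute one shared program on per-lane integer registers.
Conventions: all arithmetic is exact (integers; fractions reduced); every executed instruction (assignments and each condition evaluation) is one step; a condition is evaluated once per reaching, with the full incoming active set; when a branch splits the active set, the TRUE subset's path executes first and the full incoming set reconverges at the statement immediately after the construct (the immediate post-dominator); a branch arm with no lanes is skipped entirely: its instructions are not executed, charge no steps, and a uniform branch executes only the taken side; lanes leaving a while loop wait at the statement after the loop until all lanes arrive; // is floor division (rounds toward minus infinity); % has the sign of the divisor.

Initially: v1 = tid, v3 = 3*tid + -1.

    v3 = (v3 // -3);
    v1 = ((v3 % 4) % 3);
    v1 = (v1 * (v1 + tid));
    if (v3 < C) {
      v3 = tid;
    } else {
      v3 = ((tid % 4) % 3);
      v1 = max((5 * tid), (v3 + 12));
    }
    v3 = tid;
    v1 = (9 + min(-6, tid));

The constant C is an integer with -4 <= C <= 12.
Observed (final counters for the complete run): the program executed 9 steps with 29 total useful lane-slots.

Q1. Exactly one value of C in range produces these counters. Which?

Answer: C = 0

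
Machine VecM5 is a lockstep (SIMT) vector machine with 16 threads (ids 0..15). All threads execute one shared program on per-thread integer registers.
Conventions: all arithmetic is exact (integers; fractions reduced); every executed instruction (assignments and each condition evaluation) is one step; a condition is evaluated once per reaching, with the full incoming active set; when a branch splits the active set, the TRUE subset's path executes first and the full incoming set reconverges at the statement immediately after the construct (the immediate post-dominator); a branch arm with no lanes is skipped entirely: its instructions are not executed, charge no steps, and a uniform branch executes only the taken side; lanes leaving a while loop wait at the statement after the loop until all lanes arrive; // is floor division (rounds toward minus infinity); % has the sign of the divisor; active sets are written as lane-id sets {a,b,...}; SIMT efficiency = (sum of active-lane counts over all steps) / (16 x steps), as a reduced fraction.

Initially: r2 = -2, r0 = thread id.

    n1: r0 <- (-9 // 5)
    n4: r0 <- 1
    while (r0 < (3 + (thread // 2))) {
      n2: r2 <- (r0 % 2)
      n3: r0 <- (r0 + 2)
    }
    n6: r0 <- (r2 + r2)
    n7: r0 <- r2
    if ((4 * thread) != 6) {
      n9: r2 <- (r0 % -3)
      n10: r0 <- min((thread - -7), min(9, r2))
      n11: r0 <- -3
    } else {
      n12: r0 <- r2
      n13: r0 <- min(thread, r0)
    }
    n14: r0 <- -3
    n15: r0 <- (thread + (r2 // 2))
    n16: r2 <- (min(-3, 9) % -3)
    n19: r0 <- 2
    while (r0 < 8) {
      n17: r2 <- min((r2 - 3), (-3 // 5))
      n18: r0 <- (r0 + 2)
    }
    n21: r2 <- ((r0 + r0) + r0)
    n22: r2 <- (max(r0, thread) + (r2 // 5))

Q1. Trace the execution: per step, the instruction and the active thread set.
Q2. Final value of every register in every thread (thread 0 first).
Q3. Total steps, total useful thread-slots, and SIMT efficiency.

step 0: r0 <- (-9 // 5)              {0,1,2,3,4,5,6,7,8,9,10,11,12,13,14,15}
step 1: r0 <- 1                      {0,1,2,3,4,5,6,7,8,9,10,11,12,13,14,15}
step 2: eval (r0 < (3 + (thread // 2))) {0,1,2,3,4,5,6,7,8,9,10,11,12,13,14,15}
step 3: r2 <- (r0 % 2)               {0,1,2,3,4,5,6,7,8,9,10,11,12,13,14,15}
step 4: r0 <- (r0 + 2)               {0,1,2,3,4,5,6,7,8,9,10,11,12,13,14,15}
step 5: eval (r0 < (3 + (thread // 2))) {0,1,2,3,4,5,6,7,8,9,10,11,12,13,14,15}
step 6: r2 <- (r0 % 2)               {2,3,4,5,6,7,8,9,10,11,12,13,14,15}
step 7: r0 <- (r0 + 2)               {2,3,4,5,6,7,8,9,10,11,12,13,14,15}
step 8: eval (r0 < (3 + (thread // 2))) {2,3,4,5,6,7,8,9,10,11,12,13,14,15}
step 9: r2 <- (r0 % 2)               {6,7,8,9,10,11,12,13,14,15}
step 10: r0 <- (r0 + 2)               {6,7,8,9,10,11,12,13,14,15}
step 11: eval (r0 < (3 + (thread // 2))) {6,7,8,9,10,11,12,13,14,15}
step 12: r2 <- (r0 % 2)               {10,11,12,13,14,15}
step 13: r0 <- (r0 + 2)               {10,11,12,13,14,15}
step 14: eval (r0 < (3 + (thread // 2))) {10,11,12,13,14,15}
step 15: r2 <- (r0 % 2)               {14,15}
step 16: r0 <- (r0 + 2)               {14,15}
step 17: eval (r0 < (3 + (thread // 2))) {14,15}
step 18: r0 <- (r2 + r2)              {0,1,2,3,4,5,6,7,8,9,10,11,12,13,14,15}
step 19: r0 <- r2                     {0,1,2,3,4,5,6,7,8,9,10,11,12,13,14,15}
step 20: eval ((4 * thread) != 6)     {0,1,2,3,4,5,6,7,8,9,10,11,12,13,14,15}
step 21: r2 <- (r0 % -3)              {0,1,2,3,4,5,6,7,8,9,10,11,12,13,14,15}
step 22: r0 <- min((thread - -7), min(9, r2)) {0,1,2,3,4,5,6,7,8,9,10,11,12,13,14,15}
step 23: r0 <- -3                     {0,1,2,3,4,5,6,7,8,9,10,11,12,13,14,15}
step 24: r0 <- -3                     {0,1,2,3,4,5,6,7,8,9,10,11,12,13,14,15}
step 25: r0 <- (thread + (r2 // 2))   {0,1,2,3,4,5,6,7,8,9,10,11,12,13,14,15}
step 26: r2 <- (min(-3, 9) % -3)      {0,1,2,3,4,5,6,7,8,9,10,11,12,13,14,15}
step 27: r0 <- 2                      {0,1,2,3,4,5,6,7,8,9,10,11,12,13,14,15}
step 28: eval (r0 < 8)                {0,1,2,3,4,5,6,7,8,9,10,11,12,13,14,15}
step 29: r2 <- min((r2 - 3), (-3 // 5)) {0,1,2,3,4,5,6,7,8,9,10,11,12,13,14,15}
step 30: r0 <- (r0 + 2)               {0,1,2,3,4,5,6,7,8,9,10,11,12,13,14,15}
step 31: eval (r0 < 8)                {0,1,2,3,4,5,6,7,8,9,10,11,12,13,14,15}
step 32: r2 <- min((r2 - 3), (-3 // 5)) {0,1,2,3,4,5,6,7,8,9,10,11,12,13,14,15}
step 33: r0 <- (r0 + 2)               {0,1,2,3,4,5,6,7,8,9,10,11,12,13,14,15}
step 34: eval (r0 < 8)                {0,1,2,3,4,5,6,7,8,9,10,11,12,13,14,15}
step 35: r2 <- min((r2 - 3), (-3 // 5)) {0,1,2,3,4,5,6,7,8,9,10,11,12,13,14,15}
step 36: r0 <- (r0 + 2)               {0,1,2,3,4,5,6,7,8,9,10,11,12,13,14,15}
step 37: eval (r0 < 8)                {0,1,2,3,4,5,6,7,8,9,10,11,12,13,14,15}
step 38: r2 <- ((r0 + r0) + r0)       {0,1,2,3,4,5,6,7,8,9,10,11,12,13,14,15}
step 39: r2 <- (max(r0, thread) + (r2 // 5)) {0,1,2,3,4,5,6,7,8,9,10,11,12,13,14,15}

Answer: 40 steps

r2: 12,12,12,12,12,12,12,12,12,13,14,15,16,17,18,19
r0: 8,8,8,8,8,8,8,8,8,8,8,8,8,8,8,8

steps = 40; useful = 544; efficiency = 544/640 = 17/20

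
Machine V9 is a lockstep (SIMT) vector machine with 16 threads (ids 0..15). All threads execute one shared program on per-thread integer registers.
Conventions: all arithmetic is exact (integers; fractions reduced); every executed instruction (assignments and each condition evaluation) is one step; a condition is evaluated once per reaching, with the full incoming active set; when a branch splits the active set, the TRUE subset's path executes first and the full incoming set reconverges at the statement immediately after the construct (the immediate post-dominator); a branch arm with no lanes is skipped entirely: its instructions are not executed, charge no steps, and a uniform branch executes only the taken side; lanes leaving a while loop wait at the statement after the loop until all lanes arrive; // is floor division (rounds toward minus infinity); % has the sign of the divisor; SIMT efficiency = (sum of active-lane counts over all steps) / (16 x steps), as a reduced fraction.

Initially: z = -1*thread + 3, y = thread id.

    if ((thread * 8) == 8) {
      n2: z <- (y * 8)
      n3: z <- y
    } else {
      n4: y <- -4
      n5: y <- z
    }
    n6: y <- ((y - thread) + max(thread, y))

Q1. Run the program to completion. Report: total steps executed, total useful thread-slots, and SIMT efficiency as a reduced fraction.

Answer: 6 steps, 64 useful, 2/3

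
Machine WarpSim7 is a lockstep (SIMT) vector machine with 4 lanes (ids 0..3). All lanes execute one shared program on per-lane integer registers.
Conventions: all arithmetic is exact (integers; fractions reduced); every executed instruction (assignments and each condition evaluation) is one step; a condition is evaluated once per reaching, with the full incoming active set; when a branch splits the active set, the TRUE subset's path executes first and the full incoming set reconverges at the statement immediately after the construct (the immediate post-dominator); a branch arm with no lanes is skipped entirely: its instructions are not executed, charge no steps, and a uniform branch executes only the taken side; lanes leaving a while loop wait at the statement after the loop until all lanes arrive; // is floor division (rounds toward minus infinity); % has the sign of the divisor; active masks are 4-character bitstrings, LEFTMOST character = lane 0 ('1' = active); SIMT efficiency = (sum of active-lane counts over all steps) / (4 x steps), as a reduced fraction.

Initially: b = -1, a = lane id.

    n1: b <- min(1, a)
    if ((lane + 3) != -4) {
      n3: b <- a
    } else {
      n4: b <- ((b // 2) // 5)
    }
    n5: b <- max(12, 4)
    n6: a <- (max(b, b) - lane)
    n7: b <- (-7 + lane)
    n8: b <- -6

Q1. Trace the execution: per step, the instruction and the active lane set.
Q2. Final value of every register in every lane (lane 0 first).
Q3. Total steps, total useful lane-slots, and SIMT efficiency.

step 0: b <- min(1, a)               1111
step 1: eval ((lane + 3) != -4)      1111
step 2: b <- a                       1111
step 3: b <- max(12, 4)              1111
step 4: a <- (max(b, b) - lane)      1111
step 5: b <- (-7 + lane)             1111
step 6: b <- -6                      1111

Answer: 7 steps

b: -6,-6,-6,-6
a: 12,11,10,9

steps = 7; useful = 28; efficiency = 28/28 = 1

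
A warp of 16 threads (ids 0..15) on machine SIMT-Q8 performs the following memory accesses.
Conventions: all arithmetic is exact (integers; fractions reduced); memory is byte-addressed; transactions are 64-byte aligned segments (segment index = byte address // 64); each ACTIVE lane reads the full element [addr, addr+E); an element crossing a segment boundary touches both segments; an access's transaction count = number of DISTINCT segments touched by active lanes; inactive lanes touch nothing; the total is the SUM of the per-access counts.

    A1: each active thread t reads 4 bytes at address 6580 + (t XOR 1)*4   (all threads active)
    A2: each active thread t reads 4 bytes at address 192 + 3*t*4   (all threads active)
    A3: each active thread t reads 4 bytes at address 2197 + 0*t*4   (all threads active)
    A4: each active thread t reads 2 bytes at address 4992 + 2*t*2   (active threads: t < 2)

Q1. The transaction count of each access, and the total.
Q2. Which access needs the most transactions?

A1: 2 transactions
A2: 3 transactions
A3: 1 transaction
A4: 1 transaction

Answer: 2,3,1,1; total 7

Answer: A2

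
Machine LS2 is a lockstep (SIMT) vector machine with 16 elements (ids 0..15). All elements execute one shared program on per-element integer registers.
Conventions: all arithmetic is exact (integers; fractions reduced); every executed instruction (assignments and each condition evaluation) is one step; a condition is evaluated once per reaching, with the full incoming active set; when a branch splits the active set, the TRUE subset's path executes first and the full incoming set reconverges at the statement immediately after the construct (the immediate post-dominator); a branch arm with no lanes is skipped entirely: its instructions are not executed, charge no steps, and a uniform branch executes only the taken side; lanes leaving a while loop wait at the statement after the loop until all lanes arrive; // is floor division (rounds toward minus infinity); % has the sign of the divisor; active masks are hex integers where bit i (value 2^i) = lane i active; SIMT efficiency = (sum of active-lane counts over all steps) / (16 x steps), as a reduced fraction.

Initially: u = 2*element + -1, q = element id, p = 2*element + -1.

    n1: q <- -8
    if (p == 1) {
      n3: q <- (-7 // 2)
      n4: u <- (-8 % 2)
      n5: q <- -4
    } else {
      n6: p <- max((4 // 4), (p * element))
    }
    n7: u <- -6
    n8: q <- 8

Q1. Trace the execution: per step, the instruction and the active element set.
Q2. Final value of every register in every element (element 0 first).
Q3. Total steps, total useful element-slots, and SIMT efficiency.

step 0: q <- -8                      0xffff
step 1: eval (p == 1)                0xffff
step 2: q <- (-7 // 2)               0x0002
step 3: u <- (-8 % 2)                0x0002
step 4: q <- -4                      0x0002
step 5: p <- max((4 // 4), (p * element)) 0xfffd
step 6: u <- -6                      0xffff
step 7: q <- 8                       0xffff

Answer: 8 steps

u: -6,-6,-6,-6,-6,-6,-6,-6,-6,-6,-6,-6,-6,-6,-6,-6
q: 8,8,8,8,8,8,8,8,8,8,8,8,8,8,8,8
p: 1,1,6,15,28,45,66,91,120,153,190,231,276,325,378,435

steps = 8; useful = 82; efficiency = 82/128 = 41/64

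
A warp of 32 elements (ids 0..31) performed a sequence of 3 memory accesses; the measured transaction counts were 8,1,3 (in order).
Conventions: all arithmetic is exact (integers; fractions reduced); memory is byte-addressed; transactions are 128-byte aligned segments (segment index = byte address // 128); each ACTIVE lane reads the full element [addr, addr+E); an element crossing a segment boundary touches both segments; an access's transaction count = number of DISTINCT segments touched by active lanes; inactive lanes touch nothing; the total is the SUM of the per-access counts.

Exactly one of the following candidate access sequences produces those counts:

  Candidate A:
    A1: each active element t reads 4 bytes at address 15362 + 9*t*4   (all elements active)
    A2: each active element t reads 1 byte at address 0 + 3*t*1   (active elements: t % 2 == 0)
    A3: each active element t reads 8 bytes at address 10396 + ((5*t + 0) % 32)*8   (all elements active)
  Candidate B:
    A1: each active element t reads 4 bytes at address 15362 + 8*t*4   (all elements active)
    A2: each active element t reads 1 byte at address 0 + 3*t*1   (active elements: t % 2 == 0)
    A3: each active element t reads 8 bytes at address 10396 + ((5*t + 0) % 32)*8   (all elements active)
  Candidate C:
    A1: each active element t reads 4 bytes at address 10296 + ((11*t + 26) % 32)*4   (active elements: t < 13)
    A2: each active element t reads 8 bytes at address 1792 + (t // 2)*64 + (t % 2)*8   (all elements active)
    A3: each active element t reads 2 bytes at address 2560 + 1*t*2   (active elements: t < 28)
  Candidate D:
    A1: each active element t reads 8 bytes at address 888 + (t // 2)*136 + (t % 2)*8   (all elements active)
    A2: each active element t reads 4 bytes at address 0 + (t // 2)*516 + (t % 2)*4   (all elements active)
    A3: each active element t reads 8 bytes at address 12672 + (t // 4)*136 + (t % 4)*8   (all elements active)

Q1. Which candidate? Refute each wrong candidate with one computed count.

A: A1 gives 9 transactions, not 8
C: A1 gives 2 transactions, not 8
D: A1 gives 17 transactions, not 8
B: all counts match (8,1,3)

Answer: B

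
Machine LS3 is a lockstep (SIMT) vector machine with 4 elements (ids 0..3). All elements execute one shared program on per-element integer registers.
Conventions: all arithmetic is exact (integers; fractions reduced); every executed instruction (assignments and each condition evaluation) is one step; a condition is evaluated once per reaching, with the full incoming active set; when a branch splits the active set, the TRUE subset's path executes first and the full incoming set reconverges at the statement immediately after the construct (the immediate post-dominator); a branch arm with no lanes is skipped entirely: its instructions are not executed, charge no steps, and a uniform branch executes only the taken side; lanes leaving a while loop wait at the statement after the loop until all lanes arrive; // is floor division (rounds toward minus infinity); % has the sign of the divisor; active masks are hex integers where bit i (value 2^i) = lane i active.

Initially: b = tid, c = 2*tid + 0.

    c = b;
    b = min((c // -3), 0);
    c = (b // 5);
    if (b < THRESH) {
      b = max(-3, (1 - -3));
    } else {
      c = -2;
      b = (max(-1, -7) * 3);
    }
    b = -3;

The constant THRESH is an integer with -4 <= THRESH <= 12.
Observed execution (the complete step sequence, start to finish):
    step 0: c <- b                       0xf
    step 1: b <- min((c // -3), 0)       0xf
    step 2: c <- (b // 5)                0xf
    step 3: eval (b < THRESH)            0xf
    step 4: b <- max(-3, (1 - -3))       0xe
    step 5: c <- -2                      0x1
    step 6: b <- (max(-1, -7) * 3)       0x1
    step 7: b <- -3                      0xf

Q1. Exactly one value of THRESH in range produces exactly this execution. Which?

Answer: THRESH = 0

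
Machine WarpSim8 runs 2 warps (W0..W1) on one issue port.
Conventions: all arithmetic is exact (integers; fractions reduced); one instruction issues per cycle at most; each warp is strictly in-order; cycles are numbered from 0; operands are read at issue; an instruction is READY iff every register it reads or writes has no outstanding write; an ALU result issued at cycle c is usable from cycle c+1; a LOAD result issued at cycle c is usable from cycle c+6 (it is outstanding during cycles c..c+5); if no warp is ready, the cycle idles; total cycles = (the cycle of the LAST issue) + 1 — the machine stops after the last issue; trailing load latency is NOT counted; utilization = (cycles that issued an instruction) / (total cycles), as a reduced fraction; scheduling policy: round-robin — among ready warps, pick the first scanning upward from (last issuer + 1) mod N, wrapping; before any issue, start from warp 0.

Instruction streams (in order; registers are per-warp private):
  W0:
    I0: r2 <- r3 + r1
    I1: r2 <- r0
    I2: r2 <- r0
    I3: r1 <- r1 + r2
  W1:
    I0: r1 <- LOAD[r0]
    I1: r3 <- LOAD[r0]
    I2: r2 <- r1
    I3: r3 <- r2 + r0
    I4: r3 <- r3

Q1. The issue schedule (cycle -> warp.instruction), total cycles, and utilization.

cycle 0: W0.I0
cycle 1: W1.I0
cycle 2: W0.I1
cycle 3: W1.I1
cycle 4: W0.I2
cycle 5: W0.I3
cycle 6: idle
cycle 7: W1.I2
cycle 8: idle
cycle 9: W1.I3
cycle 10: W1.I4

Answer: 11 cycles, utilization 9/11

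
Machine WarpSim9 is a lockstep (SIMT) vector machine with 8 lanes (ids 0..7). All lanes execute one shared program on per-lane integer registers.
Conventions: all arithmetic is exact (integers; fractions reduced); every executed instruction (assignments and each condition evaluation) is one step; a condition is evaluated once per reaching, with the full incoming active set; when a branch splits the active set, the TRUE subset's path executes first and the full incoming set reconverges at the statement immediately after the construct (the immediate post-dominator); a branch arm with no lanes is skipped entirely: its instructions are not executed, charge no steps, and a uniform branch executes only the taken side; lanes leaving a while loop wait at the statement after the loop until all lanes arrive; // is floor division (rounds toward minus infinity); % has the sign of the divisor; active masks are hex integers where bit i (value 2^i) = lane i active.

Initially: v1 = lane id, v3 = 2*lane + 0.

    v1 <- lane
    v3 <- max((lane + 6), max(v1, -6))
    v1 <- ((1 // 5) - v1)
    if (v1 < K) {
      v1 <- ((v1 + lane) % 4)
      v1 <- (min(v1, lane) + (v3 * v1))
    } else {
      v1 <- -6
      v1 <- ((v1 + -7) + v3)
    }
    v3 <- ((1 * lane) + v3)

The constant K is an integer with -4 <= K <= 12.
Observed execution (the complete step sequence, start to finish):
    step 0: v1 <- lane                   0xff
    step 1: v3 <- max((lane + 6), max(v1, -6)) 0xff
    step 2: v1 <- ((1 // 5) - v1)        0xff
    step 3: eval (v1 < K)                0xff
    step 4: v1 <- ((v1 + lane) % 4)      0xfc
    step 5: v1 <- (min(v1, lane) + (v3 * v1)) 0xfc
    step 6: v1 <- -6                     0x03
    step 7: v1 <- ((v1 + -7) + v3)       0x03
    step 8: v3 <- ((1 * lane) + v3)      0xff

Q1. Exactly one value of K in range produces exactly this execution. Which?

Answer: K = -1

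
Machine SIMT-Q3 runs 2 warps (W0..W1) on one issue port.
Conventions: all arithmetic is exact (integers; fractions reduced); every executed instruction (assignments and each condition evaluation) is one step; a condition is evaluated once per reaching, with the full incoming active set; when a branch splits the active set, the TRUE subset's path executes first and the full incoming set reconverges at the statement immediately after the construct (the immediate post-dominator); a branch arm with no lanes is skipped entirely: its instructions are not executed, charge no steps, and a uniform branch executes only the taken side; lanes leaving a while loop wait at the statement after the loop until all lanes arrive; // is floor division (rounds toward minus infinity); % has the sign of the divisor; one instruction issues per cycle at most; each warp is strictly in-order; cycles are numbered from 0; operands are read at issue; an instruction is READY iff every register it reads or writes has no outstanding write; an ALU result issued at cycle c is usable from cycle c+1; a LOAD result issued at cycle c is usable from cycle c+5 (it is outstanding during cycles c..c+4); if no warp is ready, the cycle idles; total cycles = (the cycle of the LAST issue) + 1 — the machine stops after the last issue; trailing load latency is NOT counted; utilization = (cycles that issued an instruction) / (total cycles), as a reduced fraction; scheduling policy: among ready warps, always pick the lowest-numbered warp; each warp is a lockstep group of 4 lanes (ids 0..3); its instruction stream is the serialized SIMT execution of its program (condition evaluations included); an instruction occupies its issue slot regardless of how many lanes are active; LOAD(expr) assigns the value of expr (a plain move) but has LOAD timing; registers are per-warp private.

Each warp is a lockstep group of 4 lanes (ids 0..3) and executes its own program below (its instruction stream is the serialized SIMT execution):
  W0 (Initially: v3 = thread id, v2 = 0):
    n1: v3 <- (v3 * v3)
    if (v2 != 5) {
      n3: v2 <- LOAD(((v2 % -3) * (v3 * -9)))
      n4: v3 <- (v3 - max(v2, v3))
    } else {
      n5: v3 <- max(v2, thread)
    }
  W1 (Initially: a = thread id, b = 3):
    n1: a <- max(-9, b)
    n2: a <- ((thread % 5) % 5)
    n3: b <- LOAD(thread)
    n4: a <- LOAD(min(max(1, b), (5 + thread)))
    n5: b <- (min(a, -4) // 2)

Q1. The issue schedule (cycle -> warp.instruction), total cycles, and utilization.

cycle 0: W0.I0
cycle 1: W0.I1
cycle 2: W0.I2
cycle 3: W1.I0
cycle 4: W1.I1
cycle 5: W1.I2
cycle 6: idle
cycle 7: W0.I3
cycle 8: idle
cycle 9: idle
cycle 10: W1.I3
cycle 11: idle
cycle 12: idle
cycle 13: idle
cycle 14: idle
cycle 15: W1.I4

Answer: 16 cycles, utilization 9/16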